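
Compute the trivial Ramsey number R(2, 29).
R(2, 29) = 29

R(2, k) = k for all k ≥ 2: in a 2-colouring of K_k, either some edge is red (a red K_2) or all edges are blue (a blue K_k). And K_{28} coloured all-blue has no blue K_29, so R(2, 29) > 28. Hence R(2, 29) = 29.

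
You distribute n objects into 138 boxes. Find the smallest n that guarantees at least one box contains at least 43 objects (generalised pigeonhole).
n = (43 − 1)·138 + 1 = 5797

By the generalised pigeonhole principle, to guarantee some box contains ≥ r objects we need more than (r − 1) · k objects total. Threshold: n = (r − 1) · k + 1. With r = 43 and k = 138: n = 42 · 138 + 1 = 5796 + 1 = 5797. For n = 5796 = 42 · 138, we can put exactly 42 objects in every box, avoiding 43 in any single one — so 5797 is tight.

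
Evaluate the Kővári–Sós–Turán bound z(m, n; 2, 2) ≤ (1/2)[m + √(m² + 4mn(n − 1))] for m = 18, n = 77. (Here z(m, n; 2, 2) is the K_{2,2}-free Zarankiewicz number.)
z(18, 77; 2, 2) ≤ (1/2)[18 + √(18² + 4·18·77·76)] = (1/2)[18 + √421668] = 333.6798

Kővári–Sós–Turán: let r_1, ..., r_18 be the row sums and z = Σ r_i the total number of 1s. Each pair of columns can share at most one row with both entries 1 (else a 2×2 all-ones block appears), so Σ_i C(r_i, 2) ≤ C(77, 2) = 2926. By convexity Σ_i C(r_i, 2) ≥ 18·C(z/18, 2) = z(z − 18)/(2·18), giving z² − 18z − 18·77·76 ≤ 0 and hence z ≤ (1/2)[18 + √(324 + 4·105336)] = (1/2)[18 + √421668] ≈ (1/2)(18 + 649.3597) = 333.6798.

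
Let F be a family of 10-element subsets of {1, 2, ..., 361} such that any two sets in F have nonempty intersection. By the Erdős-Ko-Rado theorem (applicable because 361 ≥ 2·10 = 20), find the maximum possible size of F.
max |F| = C(360, 9) = 253037064783854560

Erdős-Ko-Rado (1961): when n ≥ 2k, max |F| = C(n−1, k−1). The bound is attained by the star {A : i ∈ A} for any fixed i ∈ [n]. Here C(361−1, 10−1) = C(360, 9) = 253037064783854560.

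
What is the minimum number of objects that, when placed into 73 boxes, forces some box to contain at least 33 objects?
n = (33 − 1)·73 + 1 = 2337

By the generalised pigeonhole principle, to guarantee some box contains ≥ r objects we need more than (r − 1) · k objects total. Threshold: n = (r − 1) · k + 1. With r = 33 and k = 73: n = 32 · 73 + 1 = 2336 + 1 = 2337. For n = 2336 = 32 · 73, we can put exactly 32 objects in every box, avoiding 33 in any single one — so 2337 is tight.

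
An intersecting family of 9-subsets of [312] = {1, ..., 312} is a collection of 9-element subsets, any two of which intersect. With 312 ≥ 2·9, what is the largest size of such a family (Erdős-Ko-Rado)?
max |F| = C(311, 8) = 1982184064041390

Erdős-Ko-Rado (1961): when n ≥ 2k, max |F| = C(n−1, k−1). The bound is attained by the star {A : i ∈ A} for any fixed i ∈ [n]. Here C(312−1, 9−1) = C(311, 8) = 1982184064041390.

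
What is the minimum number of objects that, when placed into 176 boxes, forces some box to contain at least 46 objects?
n = (46 − 1)·176 + 1 = 7921

By the generalised pigeonhole principle, to guarantee some box contains ≥ r objects we need more than (r − 1) · k objects total. Threshold: n = (r − 1) · k + 1. With r = 46 and k = 176: n = 45 · 176 + 1 = 7920 + 1 = 7921. For n = 7920 = 45 · 176, we can put exactly 45 objects in every box, avoiding 46 in any single one — so 7921 is tight.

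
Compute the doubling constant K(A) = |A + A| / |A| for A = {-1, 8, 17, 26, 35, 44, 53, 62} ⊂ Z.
K = |A + A| / |A| = 15/8

Enumerate A + A = {a + b : a, b ∈ A}. With |A| = 8, there are |A|^2 = 64 ordered sum pairs; collecting distinct values, A + A = {-2, 7, 16, 25, 34, 43, 52, 61, 70, 79, 88, 97, 106, 115, 124}, so |A + A| = 15. Thus K = 15/8. Here |A + A| = 2|A| − 1 = 15, the minimum possible — so K = 15/8 is minimal, which holds iff A is an arithmetic progression.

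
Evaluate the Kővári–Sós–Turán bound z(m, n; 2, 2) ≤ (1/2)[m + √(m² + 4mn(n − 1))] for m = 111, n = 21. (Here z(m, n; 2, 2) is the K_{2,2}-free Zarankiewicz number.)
z(111, 21; 2, 2) ≤ (1/2)[111 + √(111² + 4·111·21·20)] = (1/2)[111 + √198801] = 278.4355

Kővári–Sós–Turán: let r_1, ..., r_111 be the row sums and z = Σ r_i the total number of 1s. Each pair of columns can share at most one row with both entries 1 (else a 2×2 all-ones block appears), so Σ_i C(r_i, 2) ≤ C(21, 2) = 210. By convexity Σ_i C(r_i, 2) ≥ 111·C(z/111, 2) = z(z − 111)/(2·111), giving z² − 111z − 111·21·20 ≤ 0 and hence z ≤ (1/2)[111 + √(12321 + 4·46620)] = (1/2)[111 + √198801] ≈ (1/2)(111 + 445.8711) = 278.4355.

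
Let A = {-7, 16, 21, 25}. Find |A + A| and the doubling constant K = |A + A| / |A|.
K = |A + A| / |A| = 10/4 = 5/2

Enumerate A + A = {a + b : a, b ∈ A}. With |A| = 4, there are |A|^2 = 16 ordered sum pairs; collecting distinct values, A + A = {-14, 9, 14, 18, 32, 37, 41, 42, 46, 50}, so |A + A| = 10. Thus K = 10/4 = 5/2. For comparison, the minimum possible |A + A| over all 4-element sets is 2·4 − 1 = 7 (so min K = 7/4), attained only by arithmetic progressions.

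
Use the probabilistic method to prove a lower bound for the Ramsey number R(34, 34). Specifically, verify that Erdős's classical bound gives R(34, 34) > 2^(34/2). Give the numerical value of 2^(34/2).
2^(34/2) = 131072; so R(34, 34) > 131072

Colour each edge of K_n uniformly at random with red/blue. The expected number of monochromatic K_34 is C(n, 34) · 2 · 2^(−C(34,2)). If C(n, 34) · 2^(1 − C(34,2)) < 1, then with positive probability no monochromatic K_34 exists, so R(34, 34) > n. The standard estimate C(n, 34) ≤ n^34/34! shows this inequality holds whenever n ≤ 2^(34/2) (since 34! · 2^(C(34,2) − 1) > 2^(34^2/2) ≥ n^34). Hence R(34, 34) > 2^(34/2) = 131072.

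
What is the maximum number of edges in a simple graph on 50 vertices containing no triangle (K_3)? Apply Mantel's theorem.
ex(50, K_3) = ⌊50^2/4⌋ = 625

Mantel (1907): a triangle-free graph on n vertices has at most ⌊n^2/4⌋ edges, with equality for the complete bipartite graph K_{⌊n/2⌋, ⌈n/2⌉}. For n = 50: ⌊50^2/4⌋ = ⌊2500/4⌋ = 625. The extremal graph is K_{25, 25}, which has 25·25 = 625 edges.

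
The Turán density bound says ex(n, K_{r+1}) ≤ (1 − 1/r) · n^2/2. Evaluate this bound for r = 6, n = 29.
Turán density bound = (5/6) · 29^2/2 = 4205/12 ≈ 350.4167

Turán's theorem: ex(n, K_{r+1}) is achieved by the complete r-partite Turán graph T(n, r) with parts as balanced as possible, and is at most (1 − 1/r) · n^2/2. For r = 6, n = 29: the density bound is (5/6) · 841/2 = 4205/12 ≈ 350.4167. The integer-valued extremum is e(T(29, 6)) = 350, which is strictly less than the density bound 4205/12 since 6 ∤ 29 (the parts of T(29, 6) cannot all be equal).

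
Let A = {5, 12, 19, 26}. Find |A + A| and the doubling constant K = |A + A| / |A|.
K = |A + A| / |A| = 7/4

Enumerate A + A = {a + b : a, b ∈ A}. With |A| = 4, there are |A|^2 = 16 ordered sum pairs; collecting distinct values, A + A = {10, 17, 24, 31, 38, 45, 52}, so |A + A| = 7. Thus K = 7/4. Here |A + A| = 2|A| − 1 = 7, the minimum possible — so K = 7/4 is minimal, which holds iff A is an arithmetic progression.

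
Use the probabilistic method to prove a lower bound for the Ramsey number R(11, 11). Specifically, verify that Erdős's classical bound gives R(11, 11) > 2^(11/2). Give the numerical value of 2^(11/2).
2^(11/2) = 45.2548; so R(11, 11) > 45.2548

Colour each edge of K_n uniformly at random with red/blue. The expected number of monochromatic K_11 is C(n, 11) · 2 · 2^(−C(11,2)). If C(n, 11) · 2^(1 − C(11,2)) < 1, then with positive probability no monochromatic K_11 exists, so R(11, 11) > n. The standard estimate C(n, 11) ≤ n^11/11! shows this inequality holds whenever n ≤ 2^(11/2) (since 11! · 2^(C(11,2) − 1) > 2^(11^2/2) ≥ n^11). Hence R(11, 11) > 2^(11/2) = 45.2548.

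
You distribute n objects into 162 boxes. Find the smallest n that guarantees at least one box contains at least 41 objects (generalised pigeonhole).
n = (41 − 1)·162 + 1 = 6481

By the generalised pigeonhole principle, to guarantee some box contains ≥ r objects we need more than (r − 1) · k objects total. Threshold: n = (r − 1) · k + 1. With r = 41 and k = 162: n = 40 · 162 + 1 = 6480 + 1 = 6481. For n = 6480 = 40 · 162, we can put exactly 40 objects in every box, avoiding 41 in any single one — so 6481 is tight.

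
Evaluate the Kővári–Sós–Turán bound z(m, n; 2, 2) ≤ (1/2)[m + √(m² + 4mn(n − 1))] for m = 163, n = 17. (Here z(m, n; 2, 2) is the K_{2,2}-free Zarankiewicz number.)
z(163, 17; 2, 2) ≤ (1/2)[163 + √(163² + 4·163·17·16)] = (1/2)[163 + √203913] = 307.2836

Kővári–Sós–Turán: let r_1, ..., r_163 be the row sums and z = Σ r_i the total number of 1s. Each pair of columns can share at most one row with both entries 1 (else a 2×2 all-ones block appears), so Σ_i C(r_i, 2) ≤ C(17, 2) = 136. By convexity Σ_i C(r_i, 2) ≥ 163·C(z/163, 2) = z(z − 163)/(2·163), giving z² − 163z − 163·17·16 ≤ 0 and hence z ≤ (1/2)[163 + √(26569 + 4·44336)] = (1/2)[163 + √203913] ≈ (1/2)(163 + 451.5673) = 307.2836.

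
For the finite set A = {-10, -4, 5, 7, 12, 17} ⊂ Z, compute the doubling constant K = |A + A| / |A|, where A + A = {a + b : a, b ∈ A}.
K = |A + A| / |A| = 20/6 = 10/3

Enumerate A + A = {a + b : a, b ∈ A}. With |A| = 6, there are |A|^2 = 36 ordered sum pairs; collecting distinct values, A + A = {-20, -14, -8, -5, -3, 1, 2, 3, 7, 8, 10, 12, 13, 14, 17, 19, 22, 24, 29, 34}, so |A + A| = 20. Thus K = 20/6 = 10/3. For comparison, the minimum possible |A + A| over all 6-element sets is 2·6 − 1 = 11 (so min K = 11/6), attained only by arithmetic progressions.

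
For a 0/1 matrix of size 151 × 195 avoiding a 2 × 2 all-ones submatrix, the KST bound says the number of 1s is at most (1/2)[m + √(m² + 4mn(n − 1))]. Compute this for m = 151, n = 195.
z(151, 195; 2, 2) ≤ (1/2)[151 + √(151² + 4·151·195·194)] = (1/2)[151 + √22872121] = 2466.7403

Kővári–Sós–Turán: let r_1, ..., r_151 be the row sums and z = Σ r_i the total number of 1s. Each pair of columns can share at most one row with both entries 1 (else a 2×2 all-ones block appears), so Σ_i C(r_i, 2) ≤ C(195, 2) = 18915. By convexity Σ_i C(r_i, 2) ≥ 151·C(z/151, 2) = z(z − 151)/(2·151), giving z² − 151z − 151·195·194 ≤ 0 and hence z ≤ (1/2)[151 + √(22801 + 4·5712330)] = (1/2)[151 + √22872121] ≈ (1/2)(151 + 4782.4806) = 2466.7403.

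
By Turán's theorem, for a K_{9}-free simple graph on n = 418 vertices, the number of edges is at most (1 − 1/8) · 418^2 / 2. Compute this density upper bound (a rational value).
Turán density bound = (7/8) · 418^2/2 = 305767/4 ≈ 76441.75

Turán's theorem: ex(n, K_{r+1}) is achieved by the complete r-partite Turán graph T(n, r) with parts as balanced as possible, and is at most (1 − 1/r) · n^2/2. For r = 8, n = 418: the density bound is (7/8) · 174724/2 = 305767/4 ≈ 76441.75. The integer-valued extremum is e(T(418, 8)) = 76441, which is strictly less than the density bound 305767/4 since 8 ∤ 418 (the parts of T(418, 8) cannot all be equal).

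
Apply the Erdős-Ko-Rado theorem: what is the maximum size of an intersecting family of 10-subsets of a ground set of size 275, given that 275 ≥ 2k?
max |F| = C(274, 9) = 21005455717413804

The Erdős-Ko-Rado theorem states: for n ≥ 2k, an intersecting family of k-subsets of an n-element set has size at most C(n − 1, k − 1), with equality for 'star' families {A ⊆ [n] : |A| = k, i ∈ A} (fix an element i). For n = 275, k = 10: C(274, 9) = 21005455717413804.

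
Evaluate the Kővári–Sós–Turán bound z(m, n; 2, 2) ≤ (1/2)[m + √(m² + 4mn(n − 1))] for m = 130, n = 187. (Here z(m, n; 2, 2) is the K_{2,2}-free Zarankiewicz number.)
z(130, 187; 2, 2) ≤ (1/2)[130 + √(130² + 4·130·187·186)] = (1/2)[130 + √18103540] = 2192.4127

Kővári–Sós–Turán: let r_1, ..., r_130 be the row sums and z = Σ r_i the total number of 1s. Each pair of columns can share at most one row with both entries 1 (else a 2×2 all-ones block appears), so Σ_i C(r_i, 2) ≤ C(187, 2) = 17391. By convexity Σ_i C(r_i, 2) ≥ 130·C(z/130, 2) = z(z − 130)/(2·130), giving z² − 130z − 130·187·186 ≤ 0 and hence z ≤ (1/2)[130 + √(16900 + 4·4521660)] = (1/2)[130 + √18103540] ≈ (1/2)(130 + 4254.8255) = 2192.4127.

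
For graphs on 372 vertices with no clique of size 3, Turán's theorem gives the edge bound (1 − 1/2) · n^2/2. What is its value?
Turán density bound = (1/2) · 372^2/2 = 34596

Turán's theorem: ex(n, K_{r+1}) is achieved by the complete r-partite Turán graph T(n, r) with parts as balanced as possible, and is at most (1 − 1/r) · n^2/2. For r = 2, n = 372: the density bound is (1/2) · 138384/2 = 34596. Since 2 ∣ 372, the Turán graph T(372, 2) has parts of equal size 186, and its edge count e(T(372, 2)) = 34596 attains the density bound exactly.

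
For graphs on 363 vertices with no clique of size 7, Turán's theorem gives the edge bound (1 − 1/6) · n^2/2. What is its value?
Turán density bound = (5/6) · 363^2/2 = 219615/4 ≈ 54903.75

Turán's theorem: ex(n, K_{r+1}) is achieved by the complete r-partite Turán graph T(n, r) with parts as balanced as possible, and is at most (1 − 1/r) · n^2/2. For r = 6, n = 363: the density bound is (5/6) · 131769/2 = 219615/4 ≈ 54903.75. The integer-valued extremum is e(T(363, 6)) = 54903, which is strictly less than the density bound 219615/4 since 6 ∤ 363 (the parts of T(363, 6) cannot all be equal).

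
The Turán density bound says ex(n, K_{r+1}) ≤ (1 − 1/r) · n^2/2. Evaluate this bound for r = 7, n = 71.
Turán density bound = (6/7) · 71^2/2 = 15123/7 ≈ 2160.4286

Turán's theorem: ex(n, K_{r+1}) is achieved by the complete r-partite Turán graph T(n, r) with parts as balanced as possible, and is at most (1 − 1/r) · n^2/2. For r = 7, n = 71: the density bound is (6/7) · 5041/2 = 15123/7 ≈ 2160.4286. The integer-valued extremum is e(T(71, 7)) = 2160, which is strictly less than the density bound 15123/7 since 7 ∤ 71 (the parts of T(71, 7) cannot all be equal).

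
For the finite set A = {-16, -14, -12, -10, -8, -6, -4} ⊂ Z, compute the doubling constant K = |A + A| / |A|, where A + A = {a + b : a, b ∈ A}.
K = |A + A| / |A| = 13/7

Enumerate A + A = {a + b : a, b ∈ A}. With |A| = 7, there are |A|^2 = 49 ordered sum pairs; collecting distinct values, A + A = {-32, -30, -28, -26, -24, -22, -20, -18, -16, -14, -12, -10, -8}, so |A + A| = 13. Thus K = 13/7. Here |A + A| = 2|A| − 1 = 13, the minimum possible — so K = 13/7 is minimal, which holds iff A is an arithmetic progression.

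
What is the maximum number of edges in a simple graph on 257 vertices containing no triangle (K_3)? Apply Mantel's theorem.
ex(257, K_3) = ⌊257^2/4⌋ = 16512

Mantel (1907): a triangle-free graph on n vertices has at most ⌊n^2/4⌋ edges, with equality for the complete bipartite graph K_{⌊n/2⌋, ⌈n/2⌉}. For n = 257: ⌊257^2/4⌋ = ⌊66049/4⌋ = 16512. The extremal graph is K_{128, 129}, which has 128·129 = 16512 edges.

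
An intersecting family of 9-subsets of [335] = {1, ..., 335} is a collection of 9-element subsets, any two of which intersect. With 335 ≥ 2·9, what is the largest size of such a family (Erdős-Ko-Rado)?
max |F| = C(334, 8) = 3529942966804419

Erdős-Ko-Rado (1961): when n ≥ 2k, max |F| = C(n−1, k−1). The bound is attained by the star {A : i ∈ A} for any fixed i ∈ [n]. Here C(335−1, 9−1) = C(334, 8) = 3529942966804419.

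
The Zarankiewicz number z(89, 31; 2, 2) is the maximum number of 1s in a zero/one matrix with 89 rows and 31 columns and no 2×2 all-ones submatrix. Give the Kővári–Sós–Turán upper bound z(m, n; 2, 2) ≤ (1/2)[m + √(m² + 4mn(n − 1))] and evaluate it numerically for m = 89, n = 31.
z(89, 31; 2, 2) ≤ (1/2)[89 + √(89² + 4·89·31·30)] = (1/2)[89 + √339001] = 335.619

Kővári–Sós–Turán: let r_1, ..., r_89 be the row sums and z = Σ r_i the total number of 1s. Each pair of columns can share at most one row with both entries 1 (else a 2×2 all-ones block appears), so Σ_i C(r_i, 2) ≤ C(31, 2) = 465. By convexity Σ_i C(r_i, 2) ≥ 89·C(z/89, 2) = z(z − 89)/(2·89), giving z² − 89z − 89·31·30 ≤ 0 and hence z ≤ (1/2)[89 + √(7921 + 4·82770)] = (1/2)[89 + √339001] ≈ (1/2)(89 + 582.2379) = 335.619.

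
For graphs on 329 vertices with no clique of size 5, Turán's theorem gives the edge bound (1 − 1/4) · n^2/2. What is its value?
Turán density bound = (3/4) · 329^2/2 = 324723/8 ≈ 40590.375

Turán's theorem: ex(n, K_{r+1}) is achieved by the complete r-partite Turán graph T(n, r) with parts as balanced as possible, and is at most (1 − 1/r) · n^2/2. For r = 4, n = 329: the density bound is (3/4) · 108241/2 = 324723/8 ≈ 40590.375. The integer-valued extremum is e(T(329, 4)) = 40590, which is strictly less than the density bound 324723/8 since 4 ∤ 329 (the parts of T(329, 4) cannot all be equal).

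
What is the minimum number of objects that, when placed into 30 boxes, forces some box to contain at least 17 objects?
n = (17 − 1)·30 + 1 = 481

By the generalised pigeonhole principle, to guarantee some box contains ≥ r objects we need more than (r − 1) · k objects total. Threshold: n = (r − 1) · k + 1. With r = 17 and k = 30: n = 16 · 30 + 1 = 480 + 1 = 481. For n = 480 = 16 · 30, we can put exactly 16 objects in every box, avoiding 17 in any single one — so 481 is tight.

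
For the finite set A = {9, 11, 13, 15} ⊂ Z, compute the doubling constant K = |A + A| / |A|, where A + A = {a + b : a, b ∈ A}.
K = |A + A| / |A| = 7/4

Enumerate A + A = {a + b : a, b ∈ A}. With |A| = 4, there are |A|^2 = 16 ordered sum pairs; collecting distinct values, A + A = {18, 20, 22, 24, 26, 28, 30}, so |A + A| = 7. Thus K = 7/4. Here |A + A| = 2|A| − 1 = 7, the minimum possible — so K = 7/4 is minimal, which holds iff A is an arithmetic progression.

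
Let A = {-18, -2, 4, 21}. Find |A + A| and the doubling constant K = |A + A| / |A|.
K = |A + A| / |A| = 10/4 = 5/2

Enumerate A + A = {a + b : a, b ∈ A}. With |A| = 4, there are |A|^2 = 16 ordered sum pairs; collecting distinct values, A + A = {-36, -20, -14, -4, 2, 3, 8, 19, 25, 42}, so |A + A| = 10. Thus K = 10/4 = 5/2. For comparison, the minimum possible |A + A| over all 4-element sets is 2·4 − 1 = 7 (so min K = 7/4), attained only by arithmetic progressions.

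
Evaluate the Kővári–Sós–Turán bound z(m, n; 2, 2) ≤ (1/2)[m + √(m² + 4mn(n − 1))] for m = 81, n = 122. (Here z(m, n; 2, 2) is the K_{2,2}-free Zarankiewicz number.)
z(81, 122; 2, 2) ≤ (1/2)[81 + √(81² + 4·81·122·121)] = (1/2)[81 + √4789449] = 1134.7405

Kővári–Sós–Turán: let r_1, ..., r_81 be the row sums and z = Σ r_i the total number of 1s. Each pair of columns can share at most one row with both entries 1 (else a 2×2 all-ones block appears), so Σ_i C(r_i, 2) ≤ C(122, 2) = 7381. By convexity Σ_i C(r_i, 2) ≥ 81·C(z/81, 2) = z(z − 81)/(2·81), giving z² − 81z − 81·122·121 ≤ 0 and hence z ≤ (1/2)[81 + √(6561 + 4·1195722)] = (1/2)[81 + √4789449] ≈ (1/2)(81 + 2188.481) = 1134.7405.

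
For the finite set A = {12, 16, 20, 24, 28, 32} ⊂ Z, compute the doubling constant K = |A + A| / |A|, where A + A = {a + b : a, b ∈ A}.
K = |A + A| / |A| = 11/6

Enumerate A + A = {a + b : a, b ∈ A}. With |A| = 6, there are |A|^2 = 36 ordered sum pairs; collecting distinct values, A + A = {24, 28, 32, 36, 40, 44, 48, 52, 56, 60, 64}, so |A + A| = 11. Thus K = 11/6. Here |A + A| = 2|A| − 1 = 11, the minimum possible — so K = 11/6 is minimal, which holds iff A is an arithmetic progression.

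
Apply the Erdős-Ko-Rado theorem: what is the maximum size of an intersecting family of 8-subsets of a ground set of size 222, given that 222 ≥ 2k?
max |F| = C(221, 7) = 4641271471980

The Erdős-Ko-Rado theorem states: for n ≥ 2k, an intersecting family of k-subsets of an n-element set has size at most C(n − 1, k − 1), with equality for 'star' families {A ⊆ [n] : |A| = k, i ∈ A} (fix an element i). For n = 222, k = 8: C(221, 7) = 4641271471980.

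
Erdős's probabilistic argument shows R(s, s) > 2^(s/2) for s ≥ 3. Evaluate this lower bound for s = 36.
2^(36/2) = 262144; so R(36, 36) > 262144

Colour each edge of K_n uniformly at random with red/blue. The expected number of monochromatic K_36 is C(n, 36) · 2 · 2^(−C(36,2)). If C(n, 36) · 2^(1 − C(36,2)) < 1, then with positive probability no monochromatic K_36 exists, so R(36, 36) > n. The standard estimate C(n, 36) ≤ n^36/36! shows this inequality holds whenever n ≤ 2^(36/2) (since 36! · 2^(C(36,2) − 1) > 2^(36^2/2) ≥ n^36). Hence R(36, 36) > 2^(36/2) = 262144.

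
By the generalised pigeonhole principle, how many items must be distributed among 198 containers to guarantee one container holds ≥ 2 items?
n = (2 − 1)·198 + 1 = 199

By the generalised pigeonhole principle, to guarantee some box contains ≥ r objects we need more than (r − 1) · k objects total. Threshold: n = (r − 1) · k + 1. With r = 2 and k = 198: n = 1 · 198 + 1 = 198 + 1 = 199. For n = 198 = 1 · 198, we can put exactly 1 objects in every box, avoiding 2 in any single one — so 199 is tight.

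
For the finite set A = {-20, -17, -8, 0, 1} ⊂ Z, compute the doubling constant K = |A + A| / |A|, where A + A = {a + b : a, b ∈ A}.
K = |A + A| / |A| = 14/5

Enumerate A + A = {a + b : a, b ∈ A}. With |A| = 5, there are |A|^2 = 25 ordered sum pairs; collecting distinct values, A + A = {-40, -37, -34, -28, -25, -20, -19, -17, -16, -8, -7, 0, 1, 2}, so |A + A| = 14. Thus K = 14/5. For comparison, the minimum possible |A + A| over all 5-element sets is 2·5 − 1 = 9 (so min K = 9/5), attained only by arithmetic progressions.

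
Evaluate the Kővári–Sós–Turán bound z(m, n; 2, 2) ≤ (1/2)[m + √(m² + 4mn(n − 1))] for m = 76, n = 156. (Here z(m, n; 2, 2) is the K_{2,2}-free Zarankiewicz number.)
z(76, 156; 2, 2) ≤ (1/2)[76 + √(76² + 4·76·156·155)] = (1/2)[76 + √7356496] = 1394.1431

Kővári–Sós–Turán: let r_1, ..., r_76 be the row sums and z = Σ r_i the total number of 1s. Each pair of columns can share at most one row with both entries 1 (else a 2×2 all-ones block appears), so Σ_i C(r_i, 2) ≤ C(156, 2) = 12090. By convexity Σ_i C(r_i, 2) ≥ 76·C(z/76, 2) = z(z − 76)/(2·76), giving z² − 76z − 76·156·155 ≤ 0 and hence z ≤ (1/2)[76 + √(5776 + 4·1837680)] = (1/2)[76 + √7356496] ≈ (1/2)(76 + 2712.2861) = 1394.1431.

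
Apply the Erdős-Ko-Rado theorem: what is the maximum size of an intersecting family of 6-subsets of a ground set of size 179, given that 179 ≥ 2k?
max |F| = C(178, 5) = 1407057960

The Erdős-Ko-Rado theorem states: for n ≥ 2k, an intersecting family of k-subsets of an n-element set has size at most C(n − 1, k − 1), with equality for 'star' families {A ⊆ [n] : |A| = k, i ∈ A} (fix an element i). For n = 179, k = 6: C(178, 5) = 1407057960.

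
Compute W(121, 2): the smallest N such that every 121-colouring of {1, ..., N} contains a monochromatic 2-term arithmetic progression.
W(121, 2) = 121 + 1 = 122

A 2-term AP is any pair of integers, so a monochromatic 2-AP exists iff some colour is used at least twice. With 121 colours, the colouring i ↦ i on {1, ..., 121} uses each colour once, avoiding any monochromatic pair, so W(121, 2) > 121. For {1, ..., 122}, pigeonhole forces two integers of the same colour, which form a monochromatic 2-AP. Hence W(121, 2) = 122.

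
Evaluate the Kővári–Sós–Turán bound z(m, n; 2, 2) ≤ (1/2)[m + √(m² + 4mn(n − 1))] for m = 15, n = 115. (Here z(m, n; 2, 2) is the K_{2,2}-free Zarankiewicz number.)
z(15, 115; 2, 2) ≤ (1/2)[15 + √(15² + 4·15·115·114)] = (1/2)[15 + √786825] = 451.0158

Kővári–Sós–Turán: let r_1, ..., r_15 be the row sums and z = Σ r_i the total number of 1s. Each pair of columns can share at most one row with both entries 1 (else a 2×2 all-ones block appears), so Σ_i C(r_i, 2) ≤ C(115, 2) = 6555. By convexity Σ_i C(r_i, 2) ≥ 15·C(z/15, 2) = z(z − 15)/(2·15), giving z² − 15z − 15·115·114 ≤ 0 and hence z ≤ (1/2)[15 + √(225 + 4·196650)] = (1/2)[15 + √786825] ≈ (1/2)(15 + 887.0316) = 451.0158.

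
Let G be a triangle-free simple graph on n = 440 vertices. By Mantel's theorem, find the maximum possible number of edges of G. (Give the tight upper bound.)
ex(440, K_3) = ⌊440^2/4⌋ = 48400

Mantel (1907): a triangle-free graph on n vertices has at most ⌊n^2/4⌋ edges, with equality for the complete bipartite graph K_{⌊n/2⌋, ⌈n/2⌉}. For n = 440: ⌊440^2/4⌋ = ⌊193600/4⌋ = 48400. The extremal graph is K_{220, 220}, which has 220·220 = 48400 edges.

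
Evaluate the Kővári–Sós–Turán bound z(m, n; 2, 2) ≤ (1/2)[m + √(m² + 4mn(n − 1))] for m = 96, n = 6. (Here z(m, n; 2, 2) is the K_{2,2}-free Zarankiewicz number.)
z(96, 6; 2, 2) ≤ (1/2)[96 + √(96² + 4·96·6·5)] = (1/2)[96 + √20736] = 120

Kővári–Sós–Turán: let r_1, ..., r_96 be the row sums and z = Σ r_i the total number of 1s. Each pair of columns can share at most one row with both entries 1 (else a 2×2 all-ones block appears), so Σ_i C(r_i, 2) ≤ C(6, 2) = 15. By convexity Σ_i C(r_i, 2) ≥ 96·C(z/96, 2) = z(z − 96)/(2·96), giving z² − 96z − 96·6·5 ≤ 0 and hence z ≤ (1/2)[96 + √(9216 + 4·2880)] = (1/2)[96 + √20736] ≈ (1/2)(96 + 144) = 120.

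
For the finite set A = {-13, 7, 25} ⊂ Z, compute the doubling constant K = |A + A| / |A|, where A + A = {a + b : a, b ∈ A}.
K = |A + A| / |A| = 6/3 = 2

Enumerate A + A = {a + b : a, b ∈ A}. With |A| = 3, there are |A|^2 = 9 ordered sum pairs; collecting distinct values, A + A = {-26, -6, 12, 14, 32, 50}, so |A + A| = 6. Thus K = 6/3 = 2. For comparison, the minimum possible |A + A| over all 3-element sets is 2·3 − 1 = 5 (so min K = 5/3), attained only by arithmetic progressions.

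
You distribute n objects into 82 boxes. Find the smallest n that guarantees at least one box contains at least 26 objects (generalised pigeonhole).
n = (26 − 1)·82 + 1 = 2051

By the generalised pigeonhole principle, to guarantee some box contains ≥ r objects we need more than (r − 1) · k objects total. Threshold: n = (r − 1) · k + 1. With r = 26 and k = 82: n = 25 · 82 + 1 = 2050 + 1 = 2051. For n = 2050 = 25 · 82, we can put exactly 25 objects in every box, avoiding 26 in any single one — so 2051 is tight.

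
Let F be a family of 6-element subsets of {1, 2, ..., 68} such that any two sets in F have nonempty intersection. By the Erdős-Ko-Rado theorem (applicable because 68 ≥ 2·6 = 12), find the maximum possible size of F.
max |F| = C(67, 5) = 9657648

Erdős-Ko-Rado (1961): when n ≥ 2k, max |F| = C(n−1, k−1). The bound is attained by the star {A : i ∈ A} for any fixed i ∈ [n]. Here C(68−1, 6−1) = C(67, 5) = 9657648.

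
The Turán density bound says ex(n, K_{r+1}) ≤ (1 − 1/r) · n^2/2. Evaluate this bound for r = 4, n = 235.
Turán density bound = (3/4) · 235^2/2 = 165675/8 ≈ 20709.375

Turán's theorem: ex(n, K_{r+1}) is achieved by the complete r-partite Turán graph T(n, r) with parts as balanced as possible, and is at most (1 − 1/r) · n^2/2. For r = 4, n = 235: the density bound is (3/4) · 55225/2 = 165675/8 ≈ 20709.375. The integer-valued extremum is e(T(235, 4)) = 20709, which is strictly less than the density bound 165675/8 since 4 ∤ 235 (the parts of T(235, 4) cannot all be equal).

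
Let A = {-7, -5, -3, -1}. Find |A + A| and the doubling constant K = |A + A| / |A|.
K = |A + A| / |A| = 7/4

Enumerate A + A = {a + b : a, b ∈ A}. With |A| = 4, there are |A|^2 = 16 ordered sum pairs; collecting distinct values, A + A = {-14, -12, -10, -8, -6, -4, -2}, so |A + A| = 7. Thus K = 7/4. Here |A + A| = 2|A| − 1 = 7, the minimum possible — so K = 7/4 is minimal, which holds iff A is an arithmetic progression.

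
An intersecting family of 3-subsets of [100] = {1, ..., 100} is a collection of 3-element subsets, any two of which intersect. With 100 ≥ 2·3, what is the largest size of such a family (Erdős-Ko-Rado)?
max |F| = C(99, 2) = 4851

Erdős-Ko-Rado (1961): when n ≥ 2k, max |F| = C(n−1, k−1). The bound is attained by the star {A : i ∈ A} for any fixed i ∈ [n]. Here C(100−1, 3−1) = C(99, 2) = 4851.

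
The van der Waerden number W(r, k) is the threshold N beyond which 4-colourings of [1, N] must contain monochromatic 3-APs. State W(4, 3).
W(4, 3) = 76

W(4, 3) = 76. The lower bound W(4, 3) > 75 comes from an explicit good 4-colouring of [1, 75]; the upper bound W(4, 3) ≤ 76 was verified by exhaustive search over 4-colourings of [1, 76].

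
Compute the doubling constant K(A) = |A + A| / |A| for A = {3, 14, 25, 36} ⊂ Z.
K = |A + A| / |A| = 7/4

Enumerate A + A = {a + b : a, b ∈ A}. With |A| = 4, there are |A|^2 = 16 ordered sum pairs; collecting distinct values, A + A = {6, 17, 28, 39, 50, 61, 72}, so |A + A| = 7. Thus K = 7/4. Here |A + A| = 2|A| − 1 = 7, the minimum possible — so K = 7/4 is minimal, which holds iff A is an arithmetic progression.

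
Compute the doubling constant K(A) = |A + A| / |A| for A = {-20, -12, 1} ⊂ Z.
K = |A + A| / |A| = 6/3 = 2

Enumerate A + A = {a + b : a, b ∈ A}. With |A| = 3, there are |A|^2 = 9 ordered sum pairs; collecting distinct values, A + A = {-40, -32, -24, -19, -11, 2}, so |A + A| = 6. Thus K = 6/3 = 2. For comparison, the minimum possible |A + A| over all 3-element sets is 2·3 − 1 = 5 (so min K = 5/3), attained only by arithmetic progressions.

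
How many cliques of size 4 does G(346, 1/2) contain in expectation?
E[# K_4] = C(346, 4) · (1/2)^C(4, 2) = 586862710 / 2^6 = 293431355/32 = 9169729.84375

For each 4-subset S of vertices (there are C(346, 4) = 586862710 such S), let X_S = 1 if S induces a K_4 (all C(4, 2) = 6 edges present). Then P(X_S = 1) = (1/2)^6 = 1/64. By linearity of expectation, E[# K_4] = C(346, 4) · (1/2)^6 = 586862710 / 64 = 293431355/32 = 9169729.84375.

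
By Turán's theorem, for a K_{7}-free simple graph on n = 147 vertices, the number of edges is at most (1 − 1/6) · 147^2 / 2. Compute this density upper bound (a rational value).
Turán density bound = (5/6) · 147^2/2 = 36015/4 ≈ 9003.75

Turán's theorem: ex(n, K_{r+1}) is achieved by the complete r-partite Turán graph T(n, r) with parts as balanced as possible, and is at most (1 − 1/r) · n^2/2. For r = 6, n = 147: the density bound is (5/6) · 21609/2 = 36015/4 ≈ 9003.75. The integer-valued extremum is e(T(147, 6)) = 9003, which is strictly less than the density bound 36015/4 since 6 ∤ 147 (the parts of T(147, 6) cannot all be equal).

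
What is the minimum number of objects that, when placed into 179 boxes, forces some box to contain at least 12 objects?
n = (12 − 1)·179 + 1 = 1970

By the generalised pigeonhole principle, to guarantee some box contains ≥ r objects we need more than (r − 1) · k objects total. Threshold: n = (r − 1) · k + 1. With r = 12 and k = 179: n = 11 · 179 + 1 = 1969 + 1 = 1970. For n = 1969 = 11 · 179, we can put exactly 11 objects in every box, avoiding 12 in any single one — so 1970 is tight.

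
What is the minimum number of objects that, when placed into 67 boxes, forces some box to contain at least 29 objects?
n = (29 − 1)·67 + 1 = 1877

By the generalised pigeonhole principle, to guarantee some box contains ≥ r objects we need more than (r − 1) · k objects total. Threshold: n = (r − 1) · k + 1. With r = 29 and k = 67: n = 28 · 67 + 1 = 1876 + 1 = 1877. For n = 1876 = 28 · 67, we can put exactly 28 objects in every box, avoiding 29 in any single one — so 1877 is tight.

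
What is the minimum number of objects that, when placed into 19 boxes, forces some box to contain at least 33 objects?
n = (33 − 1)·19 + 1 = 609

By the generalised pigeonhole principle, to guarantee some box contains ≥ r objects we need more than (r − 1) · k objects total. Threshold: n = (r − 1) · k + 1. With r = 33 and k = 19: n = 32 · 19 + 1 = 608 + 1 = 609. For n = 608 = 32 · 19, we can put exactly 32 objects in every box, avoiding 33 in any single one — so 609 is tight.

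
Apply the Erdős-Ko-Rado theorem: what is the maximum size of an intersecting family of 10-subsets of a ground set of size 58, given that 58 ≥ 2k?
max |F| = C(57, 9) = 8996462475

Erdős-Ko-Rado (1961): when n ≥ 2k, max |F| = C(n−1, k−1). The bound is attained by the star {A : i ∈ A} for any fixed i ∈ [n]. Here C(58−1, 10−1) = C(57, 9) = 8996462475.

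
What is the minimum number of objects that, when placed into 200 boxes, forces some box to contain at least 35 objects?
n = (35 − 1)·200 + 1 = 6801

By the generalised pigeonhole principle, to guarantee some box contains ≥ r objects we need more than (r − 1) · k objects total. Threshold: n = (r − 1) · k + 1. With r = 35 and k = 200: n = 34 · 200 + 1 = 6800 + 1 = 6801. For n = 6800 = 34 · 200, we can put exactly 34 objects in every box, avoiding 35 in any single one — so 6801 is tight.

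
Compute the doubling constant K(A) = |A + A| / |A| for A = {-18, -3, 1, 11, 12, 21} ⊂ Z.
K = |A + A| / |A| = 19/6

Enumerate A + A = {a + b : a, b ∈ A}. With |A| = 6, there are |A|^2 = 36 ordered sum pairs; collecting distinct values, A + A = {-36, -21, -17, -7, -6, -2, 2, 3, 8, 9, 12, 13, 18, 22, 23, 24, 32, 33, 42}, so |A + A| = 19. Thus K = 19/6. For comparison, the minimum possible |A + A| over all 6-element sets is 2·6 − 1 = 11 (so min K = 11/6), attained only by arithmetic progressions.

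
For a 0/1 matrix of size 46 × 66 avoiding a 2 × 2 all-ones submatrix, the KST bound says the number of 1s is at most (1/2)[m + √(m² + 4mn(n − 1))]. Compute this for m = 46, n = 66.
z(46, 66; 2, 2) ≤ (1/2)[46 + √(46² + 4·46·66·65)] = (1/2)[46 + √791476] = 467.8247

Kővári–Sós–Turán: let r_1, ..., r_46 be the row sums and z = Σ r_i the total number of 1s. Each pair of columns can share at most one row with both entries 1 (else a 2×2 all-ones block appears), so Σ_i C(r_i, 2) ≤ C(66, 2) = 2145. By convexity Σ_i C(r_i, 2) ≥ 46·C(z/46, 2) = z(z − 46)/(2·46), giving z² − 46z − 46·66·65 ≤ 0 and hence z ≤ (1/2)[46 + √(2116 + 4·197340)] = (1/2)[46 + √791476] ≈ (1/2)(46 + 889.6494) = 467.8247.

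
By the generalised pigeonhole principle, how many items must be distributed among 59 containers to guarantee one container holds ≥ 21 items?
n = (21 − 1)·59 + 1 = 1181

By the generalised pigeonhole principle, to guarantee some box contains ≥ r objects we need more than (r − 1) · k objects total. Threshold: n = (r − 1) · k + 1. With r = 21 and k = 59: n = 20 · 59 + 1 = 1180 + 1 = 1181. For n = 1180 = 20 · 59, we can put exactly 20 objects in every box, avoiding 21 in any single one — so 1181 is tight.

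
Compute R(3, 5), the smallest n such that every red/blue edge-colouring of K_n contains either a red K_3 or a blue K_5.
R(3, 5) = 14

Lower bound: an explicit 2-colouring of K_{13} (typically a Paley-type or other structured construction) avoids a red K_3 and a blue K_5, showing R(3, 5) > 13.
Upper bound: the Erdős–Szekeres recurrence R(r, t') ≤ R(r−1, t') + R(r, t'−1) yields R(3, 5) ≤ 14.
Hence R(3, 5) = 14.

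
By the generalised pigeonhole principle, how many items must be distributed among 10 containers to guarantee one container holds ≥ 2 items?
n = (2 − 1)·10 + 1 = 11

By the generalised pigeonhole principle, to guarantee some box contains ≥ r objects we need more than (r − 1) · k objects total. Threshold: n = (r − 1) · k + 1. With r = 2 and k = 10: n = 1 · 10 + 1 = 10 + 1 = 11. For n = 10 = 1 · 10, we can put exactly 1 objects in every box, avoiding 2 in any single one — so 11 is tight.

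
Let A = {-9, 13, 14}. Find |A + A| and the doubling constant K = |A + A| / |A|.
K = |A + A| / |A| = 6/3 = 2

Enumerate A + A = {a + b : a, b ∈ A}. With |A| = 3, there are |A|^2 = 9 ordered sum pairs; collecting distinct values, A + A = {-18, 4, 5, 26, 27, 28}, so |A + A| = 6. Thus K = 6/3 = 2. For comparison, the minimum possible |A + A| over all 3-element sets is 2·3 − 1 = 5 (so min K = 5/3), attained only by arithmetic progressions.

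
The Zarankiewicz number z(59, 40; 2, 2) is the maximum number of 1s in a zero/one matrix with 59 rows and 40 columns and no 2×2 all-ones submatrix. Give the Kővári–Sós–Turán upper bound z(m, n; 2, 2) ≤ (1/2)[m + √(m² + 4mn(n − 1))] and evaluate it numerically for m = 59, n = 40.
z(59, 40; 2, 2) ≤ (1/2)[59 + √(59² + 4·59·40·39)] = (1/2)[59 + √371641] = 334.3118

Kővári–Sós–Turán: let r_1, ..., r_59 be the row sums and z = Σ r_i the total number of 1s. Each pair of columns can share at most one row with both entries 1 (else a 2×2 all-ones block appears), so Σ_i C(r_i, 2) ≤ C(40, 2) = 780. By convexity Σ_i C(r_i, 2) ≥ 59·C(z/59, 2) = z(z − 59)/(2·59), giving z² − 59z − 59·40·39 ≤ 0 and hence z ≤ (1/2)[59 + √(3481 + 4·92040)] = (1/2)[59 + √371641] ≈ (1/2)(59 + 609.6237) = 334.3118.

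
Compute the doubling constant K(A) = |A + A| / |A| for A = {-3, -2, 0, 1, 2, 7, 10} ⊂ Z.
K = |A + A| / |A| = 21/7 = 3

Enumerate A + A = {a + b : a, b ∈ A}. With |A| = 7, there are |A|^2 = 49 ordered sum pairs; collecting distinct values, A + A = {-6, -5, -4, -3, -2, -1, 0, 1, 2, 3, 4, 5, 7, 8, 9, 10, 11, 12, 14, 17, 20}, so |A + A| = 21. Thus K = 21/7 = 3. For comparison, the minimum possible |A + A| over all 7-element sets is 2·7 − 1 = 13 (so min K = 13/7), attained only by arithmetic progressions.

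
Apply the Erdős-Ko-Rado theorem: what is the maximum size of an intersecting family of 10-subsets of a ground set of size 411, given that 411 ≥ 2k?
max |F| = C(410, 9) = 825832985075236710

The Erdős-Ko-Rado theorem states: for n ≥ 2k, an intersecting family of k-subsets of an n-element set has size at most C(n − 1, k − 1), with equality for 'star' families {A ⊆ [n] : |A| = k, i ∈ A} (fix an element i). For n = 411, k = 10: C(410, 9) = 825832985075236710.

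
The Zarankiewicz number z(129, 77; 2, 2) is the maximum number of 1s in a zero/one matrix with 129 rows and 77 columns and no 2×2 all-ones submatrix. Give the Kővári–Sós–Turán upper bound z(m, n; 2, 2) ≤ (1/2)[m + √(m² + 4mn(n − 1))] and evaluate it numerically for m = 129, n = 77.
z(129, 77; 2, 2) ≤ (1/2)[129 + √(129² + 4·129·77·76)] = (1/2)[129 + √3036273] = 935.7452

Kővári–Sós–Turán: let r_1, ..., r_129 be the row sums and z = Σ r_i the total number of 1s. Each pair of columns can share at most one row with both entries 1 (else a 2×2 all-ones block appears), so Σ_i C(r_i, 2) ≤ C(77, 2) = 2926. By convexity Σ_i C(r_i, 2) ≥ 129·C(z/129, 2) = z(z − 129)/(2·129), giving z² − 129z − 129·77·76 ≤ 0 and hence z ≤ (1/2)[129 + √(16641 + 4·754908)] = (1/2)[129 + √3036273] ≈ (1/2)(129 + 1742.4905) = 935.7452.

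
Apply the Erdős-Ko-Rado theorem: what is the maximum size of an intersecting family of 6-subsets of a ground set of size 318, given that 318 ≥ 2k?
max |F| = C(317, 5) = 25843399323

The Erdős-Ko-Rado theorem states: for n ≥ 2k, an intersecting family of k-subsets of an n-element set has size at most C(n − 1, k − 1), with equality for 'star' families {A ⊆ [n] : |A| = k, i ∈ A} (fix an element i). For n = 318, k = 6: C(317, 5) = 25843399323.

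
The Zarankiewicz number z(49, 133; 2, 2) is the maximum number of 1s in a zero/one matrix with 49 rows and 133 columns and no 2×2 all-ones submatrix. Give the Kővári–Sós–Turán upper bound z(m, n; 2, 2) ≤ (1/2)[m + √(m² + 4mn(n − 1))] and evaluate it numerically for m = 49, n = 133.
z(49, 133; 2, 2) ≤ (1/2)[49 + √(49² + 4·49·133·132)] = (1/2)[49 + √3443377] = 952.3169

Kővári–Sós–Turán: let r_1, ..., r_49 be the row sums and z = Σ r_i the total number of 1s. Each pair of columns can share at most one row with both entries 1 (else a 2×2 all-ones block appears), so Σ_i C(r_i, 2) ≤ C(133, 2) = 8778. By convexity Σ_i C(r_i, 2) ≥ 49·C(z/49, 2) = z(z − 49)/(2·49), giving z² − 49z − 49·133·132 ≤ 0 and hence z ≤ (1/2)[49 + √(2401 + 4·860244)] = (1/2)[49 + √3443377] ≈ (1/2)(49 + 1855.6339) = 952.3169.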